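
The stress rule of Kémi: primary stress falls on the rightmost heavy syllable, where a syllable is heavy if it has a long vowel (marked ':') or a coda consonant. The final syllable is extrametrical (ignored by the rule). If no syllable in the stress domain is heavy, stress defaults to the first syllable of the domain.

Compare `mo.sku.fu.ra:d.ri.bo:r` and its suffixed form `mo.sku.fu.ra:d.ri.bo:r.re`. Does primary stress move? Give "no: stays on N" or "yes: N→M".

Base `mo.sku.fu.ra:d.ri.bo:r` (6 syllables):
  The final syllable (6, bo:r) is extrametrical; the stress domain is syllables 1–5.
  Weights: 1 mo L, 2 sku L, 3 fu L, 4 ra:d H, 5 ri L.
  Heavy syllables in the domain: 4. The rightmost is syllable 4 (ra:d).
  → primary stress on syllable 4.
Suffixed `mo.sku.fu.ra:d.ri.bo:r.re` (7 syllables):
  The final syllable (7, re) is extrametrical; the stress domain is syllables 1–6.
  Weights: 1 mo L, 2 sku L, 3 fu L, 4 ra:d H, 5 ri L, 6 bo:r H.
  Heavy syllables in the domain: 4, 6. The rightmost is syllable 6 (bo:r).
  → primary stress on syllable 6.

yes: 4→6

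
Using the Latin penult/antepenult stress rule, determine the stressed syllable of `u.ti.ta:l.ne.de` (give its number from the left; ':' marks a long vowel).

Classical Latin: stress the penult if heavy (long vowel or closed), else the antepenult.
Weights: 3 ta:l H, 4 ne L, 5 de L.
The penult (syllable 4, ne) is light, so stress falls on the antepenult (syllable 3, ta:l).
Stress on syllable 3: u.ti.ˈta:l.ne.de.

3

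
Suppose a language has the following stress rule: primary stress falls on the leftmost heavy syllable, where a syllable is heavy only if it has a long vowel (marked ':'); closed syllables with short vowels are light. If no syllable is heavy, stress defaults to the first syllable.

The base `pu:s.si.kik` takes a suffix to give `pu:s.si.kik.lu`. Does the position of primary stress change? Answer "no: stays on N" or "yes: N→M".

Base `pu:s.si.kik` (3 syllables):
  Weights: 1 pu:s H, 2 si L, 3 kik L.
  Heavy syllables in the domain: 1. The leftmost is syllable 1 (pu:s).
  → primary stress on syllable 1.
Suffixed `pu:s.si.kik.lu` (4 syllables):
  Weights: 1 pu:s H, 2 si L, 3 kik L, 4 lu L.
  Heavy syllables in the domain: 1. The leftmost is syllable 1 (pu:s).
  → primary stress on syllable 1.

no: stays on 1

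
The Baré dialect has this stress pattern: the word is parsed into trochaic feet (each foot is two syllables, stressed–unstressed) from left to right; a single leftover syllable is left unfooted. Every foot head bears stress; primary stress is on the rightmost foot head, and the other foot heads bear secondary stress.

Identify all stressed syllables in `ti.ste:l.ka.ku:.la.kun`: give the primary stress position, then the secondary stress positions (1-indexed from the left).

Parse left to right into trochaic (ˈσσ) feet: (ˈti.ste:l) (ˈka.ku:) (ˈla.kun).
Foot heads (stressed positions): 1, 3, 5.
End Rule Rightmost: primary stress on the rightmost head = syllable 5.
Secondary stress on 1, 3: ˌti.ste:l.ˌka.ku:.ˈla.kun.

primary 5, secondary 1, 3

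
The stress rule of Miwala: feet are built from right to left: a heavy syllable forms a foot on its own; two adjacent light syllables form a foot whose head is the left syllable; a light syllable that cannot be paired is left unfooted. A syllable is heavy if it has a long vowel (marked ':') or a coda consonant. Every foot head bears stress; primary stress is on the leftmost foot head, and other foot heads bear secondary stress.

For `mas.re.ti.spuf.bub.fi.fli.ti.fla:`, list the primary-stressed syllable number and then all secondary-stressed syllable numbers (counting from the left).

primary 1, secondary 2, 4, 5, 7, 9

Weights: 1 mas H, 2 re L, 3 ti L, 4 spuf H, 5 bub H, 6 fi L, 7 fli L, 8 ti L, 9 fla: H.
Parse right to left (heavy = foot alone; LL = one foot; stranded L unfooted): (ˈmas) (ˈre.ti) (ˈspuf) (ˈbub) fi (ˈfli.ti) (ˈfla:).
Foot heads: 1, 2, 4, 5, 7, 9.
Primary stress on the leftmost head = syllable 1.
Secondary stress on 2, 4, 5, 7, 9: ˈmas.ˌre.ti.ˌspuf.ˌbub.fi.ˌfli.ti.ˌfla:.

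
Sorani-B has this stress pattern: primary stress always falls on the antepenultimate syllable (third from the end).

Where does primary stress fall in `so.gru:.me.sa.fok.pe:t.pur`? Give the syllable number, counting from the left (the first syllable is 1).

The word has 7 syllables; the antepenultimate syllable (third from the end) is syllable 5 (fok).
Primary stress: syllable 5 → so.gru:.me.sa.ˈfok.pe:t.pur.

5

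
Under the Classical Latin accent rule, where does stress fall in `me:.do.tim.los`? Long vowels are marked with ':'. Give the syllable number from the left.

3

Classical Latin: stress the penult if heavy (long vowel or closed), else the antepenult.
Weights: 2 do L, 3 tim H, 4 los H.
The penult (syllable 3, tim) is heavy, so it takes stress.
Stress on syllable 3: me:.do.ˈtim.los.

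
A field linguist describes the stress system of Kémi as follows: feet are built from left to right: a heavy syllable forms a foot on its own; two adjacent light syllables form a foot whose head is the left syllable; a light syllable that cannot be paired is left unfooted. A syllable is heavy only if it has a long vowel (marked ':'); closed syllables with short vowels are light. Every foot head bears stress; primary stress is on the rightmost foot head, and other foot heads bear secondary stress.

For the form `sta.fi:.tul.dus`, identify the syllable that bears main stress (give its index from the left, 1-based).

Weights: 1 sta L, 2 fi: H, 3 tul L, 4 dus L.
Parse left to right (heavy = foot alone; LL = one foot; stranded L unfooted): sta (ˈfi:) (ˈtul.dus).
Foot heads: 2, 3.
Primary stress on the rightmost head = syllable 3.
Primary stress: syllable 3 → sta.fi:.ˈtul.dus.

3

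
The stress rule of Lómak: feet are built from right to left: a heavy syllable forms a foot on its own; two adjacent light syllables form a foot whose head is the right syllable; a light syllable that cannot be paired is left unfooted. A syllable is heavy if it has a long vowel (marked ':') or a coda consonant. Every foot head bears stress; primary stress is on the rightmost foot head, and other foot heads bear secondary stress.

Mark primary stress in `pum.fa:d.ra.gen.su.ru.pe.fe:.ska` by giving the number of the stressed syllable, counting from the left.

Weights: 1 pum H, 2 fa:d H, 3 ra L, 4 gen H, 5 su L, 6 ru L, 7 pe L, 8 fe: H, 9 ska L.
Parse right to left (heavy = foot alone; LL = one foot; stranded L unfooted): (ˈpum) (ˈfa:d) ra (ˈgen) su (ru.ˈpe) (ˈfe:) ska.
Foot heads: 1, 2, 4, 7, 8.
Primary stress on the rightmost head = syllable 8.
Primary stress: syllable 8 → pum.fa:d.ra.gen.su.ru.pe.ˈfe:.ska.

8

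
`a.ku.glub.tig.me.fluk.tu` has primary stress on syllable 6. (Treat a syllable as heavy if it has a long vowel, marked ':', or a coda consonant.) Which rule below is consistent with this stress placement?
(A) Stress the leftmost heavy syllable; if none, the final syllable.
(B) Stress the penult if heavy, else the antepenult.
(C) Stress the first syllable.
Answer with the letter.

B

Rule A → syllable 3 (observed: 6).
Rule B → syllable 6 ✓.
Rule C → syllable 1 (observed: 6).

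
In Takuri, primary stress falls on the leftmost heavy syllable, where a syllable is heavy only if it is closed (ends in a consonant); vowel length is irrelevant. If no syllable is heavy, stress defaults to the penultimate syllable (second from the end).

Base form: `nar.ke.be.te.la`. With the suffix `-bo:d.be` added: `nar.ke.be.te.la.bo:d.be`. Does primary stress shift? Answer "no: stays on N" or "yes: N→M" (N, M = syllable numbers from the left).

Base `nar.ke.be.te.la` (5 syllables):
  Weights: 1 nar H, 2 ke L, 3 be L, 4 te L, 5 la L.
  Heavy syllables in the domain: 1. The leftmost is syllable 1 (nar).
  → primary stress on syllable 1.
Suffixed `nar.ke.be.te.la.bo:d.be` (7 syllables):
  Weights: 1 nar H, 2 ke L, 3 be L, 4 te L, 5 la L, 6 bo:d H, 7 be L.
  Heavy syllables in the domain: 1, 6. The leftmost is syllable 1 (nar).
  → primary stress on syllable 1.

no: stays on 1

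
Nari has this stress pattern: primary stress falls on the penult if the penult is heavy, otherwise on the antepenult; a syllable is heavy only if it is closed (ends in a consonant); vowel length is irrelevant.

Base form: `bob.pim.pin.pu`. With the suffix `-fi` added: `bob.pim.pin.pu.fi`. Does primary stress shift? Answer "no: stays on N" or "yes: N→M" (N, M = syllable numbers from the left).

no: stays on 3

Base `bob.pim.pin.pu` (4 syllables):
  Weights: 2 pim H, 3 pin H, 4 pu L.
  The penult (syllable 3, pin) is heavy, so it takes stress.
  → primary stress on syllable 3.
Suffixed `bob.pim.pin.pu.fi` (5 syllables):
  Weights: 3 pin H, 4 pu L, 5 fi L.
  The penult (syllable 4, pu) is light, so stress falls on the antepenult (syllable 3, pin).
  → primary stress on syllable 3.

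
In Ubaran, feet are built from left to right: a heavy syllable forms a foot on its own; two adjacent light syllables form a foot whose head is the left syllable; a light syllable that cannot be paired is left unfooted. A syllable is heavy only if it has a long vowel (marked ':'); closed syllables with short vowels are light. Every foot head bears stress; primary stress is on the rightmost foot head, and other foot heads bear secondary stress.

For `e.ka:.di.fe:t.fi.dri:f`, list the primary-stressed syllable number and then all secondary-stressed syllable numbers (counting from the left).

primary 6, secondary 2, 4

Weights: 1 e L, 2 ka: H, 3 di L, 4 fe:t H, 5 fi L, 6 dri:f H.
Parse left to right (heavy = foot alone; LL = one foot; stranded L unfooted): e (ˈka:) di (ˈfe:t) fi (ˈdri:f).
Foot heads: 2, 4, 6.
Primary stress on the rightmost head = syllable 6.
Secondary stress on 2, 4: e.ˌka:.di.ˌfe:t.fi.ˈdri:f.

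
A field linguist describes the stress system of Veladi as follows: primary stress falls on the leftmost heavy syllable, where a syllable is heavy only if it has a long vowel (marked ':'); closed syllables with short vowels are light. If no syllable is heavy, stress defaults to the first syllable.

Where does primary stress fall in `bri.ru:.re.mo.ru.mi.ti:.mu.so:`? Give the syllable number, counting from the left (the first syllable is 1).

Weights: 1 bri L, 2 ru: H, 3 re L, 4 mo L, 5 ru L, 6 mi L, 7 ti: H, 8 mu L, 9 so: H.
Heavy syllables in the domain: 2, 7, 9. The leftmost is syllable 2 (ru:).
Primary stress: syllable 2 → bri.ˈru:.re.mo.ru.mi.ti:.mu.so:.

2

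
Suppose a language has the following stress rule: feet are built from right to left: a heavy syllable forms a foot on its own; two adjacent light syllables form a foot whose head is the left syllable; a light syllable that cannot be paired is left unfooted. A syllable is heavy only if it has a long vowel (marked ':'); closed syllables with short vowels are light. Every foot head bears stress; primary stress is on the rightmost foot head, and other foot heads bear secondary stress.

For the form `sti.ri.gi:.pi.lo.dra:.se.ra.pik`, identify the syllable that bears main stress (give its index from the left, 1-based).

8

Weights: 1 sti L, 2 ri L, 3 gi: H, 4 pi L, 5 lo L, 6 dra: H, 7 se L, 8 ra L, 9 pik L.
Parse right to left (heavy = foot alone; LL = one foot; stranded L unfooted): (ˈsti.ri) (ˈgi:) (ˈpi.lo) (ˈdra:) se (ˈra.pik).
Foot heads: 1, 3, 4, 6, 8.
Primary stress on the rightmost head = syllable 8.
Primary stress: syllable 8 → sti.ri.gi:.pi.lo.dra:.se.ˈra.pik.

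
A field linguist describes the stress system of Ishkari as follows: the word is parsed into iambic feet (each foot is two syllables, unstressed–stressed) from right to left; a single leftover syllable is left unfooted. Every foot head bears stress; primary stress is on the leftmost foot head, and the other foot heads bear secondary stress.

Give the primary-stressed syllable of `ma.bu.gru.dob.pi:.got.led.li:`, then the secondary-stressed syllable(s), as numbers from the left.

Parse right to left into iambic (σˈσ) feet: (ma.ˈbu) (gru.ˈdob) (pi:.ˈgot) (led.ˈli:).
Foot heads (stressed positions): 2, 4, 6, 8.
End Rule Leftmost: primary stress on the leftmost head = syllable 2.
Secondary stress on 4, 6, 8: ma.ˈbu.gru.ˌdob.pi:.ˌgot.led.ˌli:.

primary 2, secondary 4, 6, 8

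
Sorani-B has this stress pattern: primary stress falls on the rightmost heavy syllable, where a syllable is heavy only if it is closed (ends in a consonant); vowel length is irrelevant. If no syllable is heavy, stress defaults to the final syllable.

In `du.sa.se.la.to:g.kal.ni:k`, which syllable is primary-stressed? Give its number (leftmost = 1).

Weights: 1 du L, 2 sa L, 3 se L, 4 la L, 5 to:g H, 6 kal H, 7 ni:k H.
Heavy syllables in the domain: 5, 6, 7. The rightmost is syllable 7 (ni:k).
Primary stress: syllable 7 → du.sa.se.la.to:g.kal.ˈni:k.

7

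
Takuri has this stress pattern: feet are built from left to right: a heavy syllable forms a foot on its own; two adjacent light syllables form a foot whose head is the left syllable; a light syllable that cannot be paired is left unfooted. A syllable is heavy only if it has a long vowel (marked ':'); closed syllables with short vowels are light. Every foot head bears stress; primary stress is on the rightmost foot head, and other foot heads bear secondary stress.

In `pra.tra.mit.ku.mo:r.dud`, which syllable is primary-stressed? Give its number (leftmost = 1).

5

Weights: 1 pra L, 2 tra L, 3 mit L, 4 ku L, 5 mo:r H, 6 dud L.
Parse left to right (heavy = foot alone; LL = one foot; stranded L unfooted): (ˈpra.tra) (ˈmit.ku) (ˈmo:r) dud.
Foot heads: 1, 3, 5.
Primary stress on the rightmost head = syllable 5.
Primary stress: syllable 5 → pra.tra.mit.ku.ˈmo:r.dud.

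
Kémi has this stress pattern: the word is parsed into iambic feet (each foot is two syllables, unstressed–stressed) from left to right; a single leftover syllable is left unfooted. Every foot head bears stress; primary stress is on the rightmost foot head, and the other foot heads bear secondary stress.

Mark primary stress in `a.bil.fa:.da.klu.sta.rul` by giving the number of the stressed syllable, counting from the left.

6

Parse left to right into iambic (σˈσ) feet: (a.ˈbil) (fa:.ˈda) (klu.ˈsta) rul. Syllable 7 is left unfooted.
Foot heads (stressed positions): 2, 4, 6.
End Rule Rightmost: primary stress on the rightmost head = syllable 6.
Primary stress: syllable 6 → a.bil.fa:.da.klu.ˈsta.rul.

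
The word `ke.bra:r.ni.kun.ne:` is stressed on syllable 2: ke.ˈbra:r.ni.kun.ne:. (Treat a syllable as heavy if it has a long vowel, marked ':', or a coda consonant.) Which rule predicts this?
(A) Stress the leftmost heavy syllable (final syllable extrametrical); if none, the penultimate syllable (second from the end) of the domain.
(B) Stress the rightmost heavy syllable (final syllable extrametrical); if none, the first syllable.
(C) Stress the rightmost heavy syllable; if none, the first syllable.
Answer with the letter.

Rule A → syllable 2 ✓.
Rule B → syllable 4 (observed: 2).
Rule C → syllable 5 (observed: 2).

A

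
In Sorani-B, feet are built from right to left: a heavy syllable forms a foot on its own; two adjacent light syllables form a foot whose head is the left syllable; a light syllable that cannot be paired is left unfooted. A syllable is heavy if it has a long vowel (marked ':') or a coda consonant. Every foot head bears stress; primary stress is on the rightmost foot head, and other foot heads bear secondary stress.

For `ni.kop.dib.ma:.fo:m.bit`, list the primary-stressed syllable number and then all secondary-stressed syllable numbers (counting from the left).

Weights: 1 ni L, 2 kop H, 3 dib H, 4 ma: H, 5 fo:m H, 6 bit H.
Parse right to left (heavy = foot alone; LL = one foot; stranded L unfooted): ni (ˈkop) (ˈdib) (ˈma:) (ˈfo:m) (ˈbit).
Foot heads: 2, 3, 4, 5, 6.
Primary stress on the rightmost head = syllable 6.
Secondary stress on 2, 3, 4, 5: ni.ˌkop.ˌdib.ˌma:.ˌfo:m.ˈbit.

primary 6, secondary 2, 3, 4, 5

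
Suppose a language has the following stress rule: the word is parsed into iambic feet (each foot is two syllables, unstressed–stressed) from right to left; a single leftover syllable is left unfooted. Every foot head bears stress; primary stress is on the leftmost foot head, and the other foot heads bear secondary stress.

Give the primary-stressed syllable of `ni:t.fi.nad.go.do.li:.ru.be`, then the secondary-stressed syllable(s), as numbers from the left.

Parse right to left into iambic (σˈσ) feet: (ni:t.ˈfi) (nad.ˈgo) (do.ˈli:) (ru.ˈbe).
Foot heads (stressed positions): 2, 4, 6, 8.
End Rule Leftmost: primary stress on the leftmost head = syllable 2.
Secondary stress on 4, 6, 8: ni:t.ˈfi.nad.ˌgo.do.ˌli:.ru.ˌbe.

primary 2, secondary 4, 6, 8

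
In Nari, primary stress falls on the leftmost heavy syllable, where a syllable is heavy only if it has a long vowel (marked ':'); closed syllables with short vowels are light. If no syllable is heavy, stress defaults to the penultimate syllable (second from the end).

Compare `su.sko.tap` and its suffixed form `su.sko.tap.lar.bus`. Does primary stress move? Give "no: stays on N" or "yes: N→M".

Base `su.sko.tap` (3 syllables):
  Weights: 1 su L, 2 sko L, 3 tap L.
  No heavy syllable in the domain; default to the penultimate syllable (second from the end) = syllable 2.
  → primary stress on syllable 2.
Suffixed `su.sko.tap.lar.bus` (5 syllables):
  Weights: 1 su L, 2 sko L, 3 tap L, 4 lar L, 5 bus L.
  No heavy syllable in the domain; default to the penultimate syllable (second from the end) = syllable 4.
  → primary stress on syllable 4.

yes: 2→4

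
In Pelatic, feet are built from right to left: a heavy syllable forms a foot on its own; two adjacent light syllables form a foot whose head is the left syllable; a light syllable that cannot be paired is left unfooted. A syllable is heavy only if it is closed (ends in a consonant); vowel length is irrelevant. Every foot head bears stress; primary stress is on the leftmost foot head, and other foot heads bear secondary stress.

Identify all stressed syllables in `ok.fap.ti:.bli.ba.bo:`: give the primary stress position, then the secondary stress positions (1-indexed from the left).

primary 1, secondary 2, 3, 5

Weights: 1 ok H, 2 fap H, 3 ti: L, 4 bli L, 5 ba L, 6 bo: L.
Parse right to left (heavy = foot alone; LL = one foot; stranded L unfooted): (ˈok) (ˈfap) (ˈti:.bli) (ˈba.bo:).
Foot heads: 1, 2, 3, 5.
Primary stress on the leftmost head = syllable 1.
Secondary stress on 2, 3, 5: ˈok.ˌfap.ˌti:.bli.ˌba.bo:.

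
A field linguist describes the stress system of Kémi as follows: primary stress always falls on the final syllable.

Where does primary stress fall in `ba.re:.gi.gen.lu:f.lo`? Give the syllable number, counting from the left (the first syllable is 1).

The word has 6 syllables; the final syllable is syllable 6 (lo).
Primary stress: syllable 6 → ba.re:.gi.gen.lu:f.ˈlo.

6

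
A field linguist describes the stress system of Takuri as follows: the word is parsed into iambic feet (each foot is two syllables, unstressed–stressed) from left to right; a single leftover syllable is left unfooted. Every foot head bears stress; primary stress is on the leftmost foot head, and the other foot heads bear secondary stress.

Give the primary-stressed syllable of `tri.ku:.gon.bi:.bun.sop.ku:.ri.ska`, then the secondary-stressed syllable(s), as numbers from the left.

primary 2, secondary 4, 6, 8

Parse left to right into iambic (σˈσ) feet: (tri.ˈku:) (gon.ˈbi:) (bun.ˈsop) (ku:.ˈri) ska. Syllable 9 is left unfooted.
Foot heads (stressed positions): 2, 4, 6, 8.
End Rule Leftmost: primary stress on the leftmost head = syllable 2.
Secondary stress on 4, 6, 8: tri.ˈku:.gon.ˌbi:.bun.ˌsop.ku:.ˌri.ska.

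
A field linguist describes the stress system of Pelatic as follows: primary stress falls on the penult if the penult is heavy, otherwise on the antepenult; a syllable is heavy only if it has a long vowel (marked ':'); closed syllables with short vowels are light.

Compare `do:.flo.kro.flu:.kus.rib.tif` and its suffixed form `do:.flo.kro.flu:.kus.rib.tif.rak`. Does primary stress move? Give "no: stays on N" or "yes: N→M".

yes: 5→6

Base `do:.flo.kro.flu:.kus.rib.tif` (7 syllables):
  Weights: 5 kus L, 6 rib L, 7 tif L.
  The penult (syllable 6, rib) is light, so stress falls on the antepenult (syllable 5, kus).
  → primary stress on syllable 5.
Suffixed `do:.flo.kro.flu:.kus.rib.tif.rak` (8 syllables):
  Weights: 6 rib L, 7 tif L, 8 rak L.
  The penult (syllable 7, tif) is light, so stress falls on the antepenult (syllable 6, rib).
  → primary stress on syllable 6.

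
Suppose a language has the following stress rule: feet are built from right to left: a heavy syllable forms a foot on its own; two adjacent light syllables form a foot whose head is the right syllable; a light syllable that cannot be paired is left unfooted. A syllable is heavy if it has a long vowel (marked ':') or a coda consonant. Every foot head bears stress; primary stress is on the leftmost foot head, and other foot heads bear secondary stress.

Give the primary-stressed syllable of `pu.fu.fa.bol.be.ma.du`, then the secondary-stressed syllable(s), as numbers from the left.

Weights: 1 pu L, 2 fu L, 3 fa L, 4 bol H, 5 be L, 6 ma L, 7 du L.
Parse right to left (heavy = foot alone; LL = one foot; stranded L unfooted): pu (fu.ˈfa) (ˈbol) be (ma.ˈdu).
Foot heads: 3, 4, 7.
Primary stress on the leftmost head = syllable 3.
Secondary stress on 4, 7: pu.fu.ˈfa.ˌbol.be.ma.ˌdu.

primary 3, secondary 4, 7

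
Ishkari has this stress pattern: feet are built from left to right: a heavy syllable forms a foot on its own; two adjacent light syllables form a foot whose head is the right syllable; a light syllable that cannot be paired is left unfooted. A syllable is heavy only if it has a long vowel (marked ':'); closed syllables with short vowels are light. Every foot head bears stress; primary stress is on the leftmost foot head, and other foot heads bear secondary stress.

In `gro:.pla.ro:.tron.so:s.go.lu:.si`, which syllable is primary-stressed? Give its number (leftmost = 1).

1

Weights: 1 gro: H, 2 pla L, 3 ro: H, 4 tron L, 5 so:s H, 6 go L, 7 lu: H, 8 si L.
Parse left to right (heavy = foot alone; LL = one foot; stranded L unfooted): (ˈgro:) pla (ˈro:) tron (ˈso:s) go (ˈlu:) si.
Foot heads: 1, 3, 5, 7.
Primary stress on the leftmost head = syllable 1.
Primary stress: syllable 1 → ˈgro:.pla.ro:.tron.so:s.go.lu:.si.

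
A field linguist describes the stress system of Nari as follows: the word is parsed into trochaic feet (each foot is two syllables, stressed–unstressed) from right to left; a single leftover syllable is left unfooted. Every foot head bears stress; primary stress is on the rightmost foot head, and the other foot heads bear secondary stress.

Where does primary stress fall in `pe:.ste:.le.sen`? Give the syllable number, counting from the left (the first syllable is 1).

Parse right to left into trochaic (ˈσσ) feet: (ˈpe:.ste:) (ˈle.sen).
Foot heads (stressed positions): 1, 3.
End Rule Rightmost: primary stress on the rightmost head = syllable 3.
Primary stress: syllable 3 → pe:.ste:.ˈle.sen.

3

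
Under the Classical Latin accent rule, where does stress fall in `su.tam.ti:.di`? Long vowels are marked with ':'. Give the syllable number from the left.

3

Classical Latin: stress the penult if heavy (long vowel or closed), else the antepenult.
Weights: 2 tam H, 3 ti: H, 4 di L.
The penult (syllable 3, ti:) is heavy, so it takes stress.
Stress on syllable 3: su.tam.ˈti:.di.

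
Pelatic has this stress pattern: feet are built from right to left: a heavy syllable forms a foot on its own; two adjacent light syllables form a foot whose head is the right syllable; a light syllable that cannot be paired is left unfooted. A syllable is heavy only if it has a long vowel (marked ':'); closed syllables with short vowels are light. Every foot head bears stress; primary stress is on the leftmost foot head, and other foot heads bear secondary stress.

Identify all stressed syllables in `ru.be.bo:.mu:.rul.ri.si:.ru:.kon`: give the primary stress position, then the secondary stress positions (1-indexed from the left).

Weights: 1 ru L, 2 be L, 3 bo: H, 4 mu: H, 5 rul L, 6 ri L, 7 si: H, 8 ru: H, 9 kon L.
Parse right to left (heavy = foot alone; LL = one foot; stranded L unfooted): (ru.ˈbe) (ˈbo:) (ˈmu:) (rul.ˈri) (ˈsi:) (ˈru:) kon.
Foot heads: 2, 3, 4, 6, 7, 8.
Primary stress on the leftmost head = syllable 2.
Secondary stress on 3, 4, 6, 7, 8: ru.ˈbe.ˌbo:.ˌmu:.rul.ˌri.ˌsi:.ˌru:.kon.

primary 2, secondary 3, 4, 6, 7, 8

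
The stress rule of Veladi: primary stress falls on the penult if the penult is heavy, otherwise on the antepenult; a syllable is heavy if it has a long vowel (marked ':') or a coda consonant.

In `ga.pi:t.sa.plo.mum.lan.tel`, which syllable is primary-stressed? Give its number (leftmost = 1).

Weights: 5 mum H, 6 lan H, 7 tel H.
The penult (syllable 6, lan) is heavy, so it takes stress.
Primary stress: syllable 6 → ga.pi:t.sa.plo.mum.ˈlan.tel.

6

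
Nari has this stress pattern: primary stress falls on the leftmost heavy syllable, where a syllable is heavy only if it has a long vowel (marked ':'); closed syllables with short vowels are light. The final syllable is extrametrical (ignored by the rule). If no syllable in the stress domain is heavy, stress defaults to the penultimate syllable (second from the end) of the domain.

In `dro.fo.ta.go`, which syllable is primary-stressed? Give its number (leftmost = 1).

The final syllable (4, go) is extrametrical; the stress domain is syllables 1–3.
Weights: 1 dro L, 2 fo L, 3 ta L.
No heavy syllable in the domain; default to the penultimate syllable (second from the end) of the domain = syllable 2.
Primary stress: syllable 2 → dro.ˈfo.ta.go.

2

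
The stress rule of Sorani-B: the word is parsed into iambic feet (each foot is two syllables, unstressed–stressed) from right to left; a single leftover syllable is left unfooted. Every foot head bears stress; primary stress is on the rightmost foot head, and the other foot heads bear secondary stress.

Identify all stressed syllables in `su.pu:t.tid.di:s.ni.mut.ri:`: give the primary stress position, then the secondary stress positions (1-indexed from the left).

primary 7, secondary 3, 5

Parse right to left into iambic (σˈσ) feet: su (pu:t.ˈtid) (di:s.ˈni) (mut.ˈri:). Syllable 1 is left unfooted.
Foot heads (stressed positions): 3, 5, 7.
End Rule Rightmost: primary stress on the rightmost head = syllable 7.
Secondary stress on 3, 5: su.pu:t.ˌtid.di:s.ˌni.mut.ˈri:.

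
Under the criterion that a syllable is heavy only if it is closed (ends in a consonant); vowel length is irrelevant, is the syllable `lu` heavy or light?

light

`lu`: short vowel, open (no coda). Open (no coda) → light.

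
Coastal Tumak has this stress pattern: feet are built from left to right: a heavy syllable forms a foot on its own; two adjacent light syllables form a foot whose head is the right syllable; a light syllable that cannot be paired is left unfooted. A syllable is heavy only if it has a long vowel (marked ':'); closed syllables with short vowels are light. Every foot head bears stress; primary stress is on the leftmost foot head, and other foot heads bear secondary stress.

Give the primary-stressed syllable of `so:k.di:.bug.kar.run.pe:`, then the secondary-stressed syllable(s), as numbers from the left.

Weights: 1 so:k H, 2 di: H, 3 bug L, 4 kar L, 5 run L, 6 pe: H.
Parse left to right (heavy = foot alone; LL = one foot; stranded L unfooted): (ˈso:k) (ˈdi:) (bug.ˈkar) run (ˈpe:).
Foot heads: 1, 2, 4, 6.
Primary stress on the leftmost head = syllable 1.
Secondary stress on 2, 4, 6: ˈso:k.ˌdi:.bug.ˌkar.run.ˌpe:.

primary 1, secondary 2, 4, 6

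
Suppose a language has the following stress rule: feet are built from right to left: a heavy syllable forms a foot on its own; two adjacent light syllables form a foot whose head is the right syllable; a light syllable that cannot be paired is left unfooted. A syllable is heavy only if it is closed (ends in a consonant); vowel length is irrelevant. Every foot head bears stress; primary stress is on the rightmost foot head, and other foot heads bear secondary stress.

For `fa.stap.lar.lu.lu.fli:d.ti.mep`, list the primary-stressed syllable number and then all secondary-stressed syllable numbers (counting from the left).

primary 8, secondary 2, 3, 5, 6

Weights: 1 fa L, 2 stap H, 3 lar H, 4 lu L, 5 lu L, 6 fli:d H, 7 ti L, 8 mep H.
Parse right to left (heavy = foot alone; LL = one foot; stranded L unfooted): fa (ˈstap) (ˈlar) (lu.ˈlu) (ˈfli:d) ti (ˈmep).
Foot heads: 2, 3, 5, 6, 8.
Primary stress on the rightmost head = syllable 8.
Secondary stress on 2, 3, 5, 6: fa.ˌstap.ˌlar.lu.ˌlu.ˌfli:d.ti.ˈmep.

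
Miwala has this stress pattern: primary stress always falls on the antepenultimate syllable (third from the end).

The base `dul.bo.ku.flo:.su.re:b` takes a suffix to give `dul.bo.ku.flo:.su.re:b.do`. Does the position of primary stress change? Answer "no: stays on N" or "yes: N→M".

Base `dul.bo.ku.flo:.su.re:b` (6 syllables):
  The word has 6 syllables; the antepenultimate syllable (third from the end) is syllable 4 (flo:).
  → primary stress on syllable 4.
Suffixed `dul.bo.ku.flo:.su.re:b.do` (7 syllables):
  The word has 7 syllables; the antepenultimate syllable (third from the end) is syllable 5 (su).
  → primary stress on syllable 5.

yes: 4→5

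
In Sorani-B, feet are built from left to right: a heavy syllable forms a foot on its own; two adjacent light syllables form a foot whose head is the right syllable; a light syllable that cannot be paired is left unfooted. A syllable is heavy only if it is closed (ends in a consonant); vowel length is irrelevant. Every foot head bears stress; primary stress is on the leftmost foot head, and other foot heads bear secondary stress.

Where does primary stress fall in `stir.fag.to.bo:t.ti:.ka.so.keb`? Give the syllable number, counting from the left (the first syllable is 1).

Weights: 1 stir H, 2 fag H, 3 to L, 4 bo:t H, 5 ti: L, 6 ka L, 7 so L, 8 keb H.
Parse left to right (heavy = foot alone; LL = one foot; stranded L unfooted): (ˈstir) (ˈfag) to (ˈbo:t) (ti:.ˈka) so (ˈkeb).
Foot heads: 1, 2, 4, 6, 8.
Primary stress on the leftmost head = syllable 1.
Primary stress: syllable 1 → ˈstir.fag.to.bo:t.ti:.ka.so.keb.

1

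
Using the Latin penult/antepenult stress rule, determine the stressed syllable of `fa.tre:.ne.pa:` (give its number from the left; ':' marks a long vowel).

Classical Latin: stress the penult if heavy (long vowel or closed), else the antepenult.
Weights: 2 tre: H, 3 ne L, 4 pa: H.
The penult (syllable 3, ne) is light, so stress falls on the antepenult (syllable 2, tre:).
Stress on syllable 2: fa.ˈtre:.ne.pa:.

2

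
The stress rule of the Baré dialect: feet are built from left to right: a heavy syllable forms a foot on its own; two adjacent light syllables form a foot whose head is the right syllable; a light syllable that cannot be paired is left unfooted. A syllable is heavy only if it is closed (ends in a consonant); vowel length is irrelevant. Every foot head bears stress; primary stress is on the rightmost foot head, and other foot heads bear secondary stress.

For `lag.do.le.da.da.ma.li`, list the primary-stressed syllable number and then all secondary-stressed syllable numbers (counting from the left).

primary 7, secondary 1, 3, 5

Weights: 1 lag H, 2 do L, 3 le L, 4 da L, 5 da L, 6 ma L, 7 li L.
Parse left to right (heavy = foot alone; LL = one foot; stranded L unfooted): (ˈlag) (do.ˈle) (da.ˈda) (ma.ˈli).
Foot heads: 1, 3, 5, 7.
Primary stress on the rightmost head = syllable 7.
Secondary stress on 1, 3, 5: ˌlag.do.ˌle.da.ˌda.ma.ˈli.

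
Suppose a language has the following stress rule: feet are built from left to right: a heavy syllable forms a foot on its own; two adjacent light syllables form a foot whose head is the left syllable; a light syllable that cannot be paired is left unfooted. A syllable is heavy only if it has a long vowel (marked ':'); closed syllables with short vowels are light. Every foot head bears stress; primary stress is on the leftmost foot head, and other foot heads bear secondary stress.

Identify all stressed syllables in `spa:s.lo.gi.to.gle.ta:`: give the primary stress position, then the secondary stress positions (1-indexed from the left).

Weights: 1 spa:s H, 2 lo L, 3 gi L, 4 to L, 5 gle L, 6 ta: H.
Parse left to right (heavy = foot alone; LL = one foot; stranded L unfooted): (ˈspa:s) (ˈlo.gi) (ˈto.gle) (ˈta:).
Foot heads: 1, 2, 4, 6.
Primary stress on the leftmost head = syllable 1.
Secondary stress on 2, 4, 6: ˈspa:s.ˌlo.gi.ˌto.gle.ˌta:.

primary 1, secondary 2, 4, 6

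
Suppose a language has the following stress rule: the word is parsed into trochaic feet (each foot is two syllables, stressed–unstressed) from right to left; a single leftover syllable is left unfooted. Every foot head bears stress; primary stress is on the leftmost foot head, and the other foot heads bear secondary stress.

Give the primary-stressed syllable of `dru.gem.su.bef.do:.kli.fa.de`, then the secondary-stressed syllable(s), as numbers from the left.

Parse right to left into trochaic (ˈσσ) feet: (ˈdru.gem) (ˈsu.bef) (ˈdo:.kli) (ˈfa.de).
Foot heads (stressed positions): 1, 3, 5, 7.
End Rule Leftmost: primary stress on the leftmost head = syllable 1.
Secondary stress on 3, 5, 7: ˈdru.gem.ˌsu.bef.ˌdo:.kli.ˌfa.de.

primary 1, secondary 3, 5, 7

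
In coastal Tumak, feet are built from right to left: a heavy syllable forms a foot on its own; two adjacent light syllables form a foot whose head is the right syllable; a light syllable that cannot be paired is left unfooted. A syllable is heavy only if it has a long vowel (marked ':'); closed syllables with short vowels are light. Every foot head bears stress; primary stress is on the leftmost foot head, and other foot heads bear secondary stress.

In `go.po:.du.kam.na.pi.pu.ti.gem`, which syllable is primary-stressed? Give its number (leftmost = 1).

Weights: 1 go L, 2 po: H, 3 du L, 4 kam L, 5 na L, 6 pi L, 7 pu L, 8 ti L, 9 gem L.
Parse right to left (heavy = foot alone; LL = one foot; stranded L unfooted): go (ˈpo:) du (kam.ˈna) (pi.ˈpu) (ti.ˈgem).
Foot heads: 2, 5, 7, 9.
Primary stress on the leftmost head = syllable 2.
Primary stress: syllable 2 → go.ˈpo:.du.kam.na.pi.pu.ti.gem.

2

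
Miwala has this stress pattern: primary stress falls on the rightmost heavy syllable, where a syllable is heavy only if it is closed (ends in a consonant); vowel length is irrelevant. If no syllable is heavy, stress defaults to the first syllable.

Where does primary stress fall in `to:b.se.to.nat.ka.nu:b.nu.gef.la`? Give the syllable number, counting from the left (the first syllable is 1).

Weights: 1 to:b H, 2 se L, 3 to L, 4 nat H, 5 ka L, 6 nu:b H, 7 nu L, 8 gef H, 9 la L.
Heavy syllables in the domain: 1, 4, 6, 8. The rightmost is syllable 8 (gef).
Primary stress: syllable 8 → to:b.se.to.nat.ka.nu:b.nu.ˈgef.la.

8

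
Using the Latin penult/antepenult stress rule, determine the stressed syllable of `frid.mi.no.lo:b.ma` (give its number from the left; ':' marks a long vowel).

Classical Latin: stress the penult if heavy (long vowel or closed), else the antepenult.
Weights: 3 no L, 4 lo:b H, 5 ma L.
The penult (syllable 4, lo:b) is heavy, so it takes stress.
Stress on syllable 4: frid.mi.no.ˈlo:b.ma.

4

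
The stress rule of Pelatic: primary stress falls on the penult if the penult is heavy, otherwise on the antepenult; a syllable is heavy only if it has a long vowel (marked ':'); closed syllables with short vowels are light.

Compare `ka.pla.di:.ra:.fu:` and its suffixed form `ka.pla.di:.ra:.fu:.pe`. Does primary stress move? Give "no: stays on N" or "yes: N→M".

Base `ka.pla.di:.ra:.fu:` (5 syllables):
  Weights: 3 di: H, 4 ra: H, 5 fu: H.
  The penult (syllable 4, ra:) is heavy, so it takes stress.
  → primary stress on syllable 4.
Suffixed `ka.pla.di:.ra:.fu:.pe` (6 syllables):
  Weights: 4 ra: H, 5 fu: H, 6 pe L.
  The penult (syllable 5, fu:) is heavy, so it takes stress.
  → primary stress on syllable 5.

yes: 4→5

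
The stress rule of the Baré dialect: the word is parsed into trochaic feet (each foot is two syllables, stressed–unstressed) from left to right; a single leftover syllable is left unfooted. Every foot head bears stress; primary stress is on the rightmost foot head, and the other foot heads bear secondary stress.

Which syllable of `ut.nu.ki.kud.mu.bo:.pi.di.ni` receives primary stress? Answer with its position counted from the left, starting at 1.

7

Parse left to right into trochaic (ˈσσ) feet: (ˈut.nu) (ˈki.kud) (ˈmu.bo:) (ˈpi.di) ni. Syllable 9 is left unfooted.
Foot heads (stressed positions): 1, 3, 5, 7.
End Rule Rightmost: primary stress on the rightmost head = syllable 7.
Primary stress: syllable 7 → ut.nu.ki.kud.mu.bo:.ˈpi.di.ni.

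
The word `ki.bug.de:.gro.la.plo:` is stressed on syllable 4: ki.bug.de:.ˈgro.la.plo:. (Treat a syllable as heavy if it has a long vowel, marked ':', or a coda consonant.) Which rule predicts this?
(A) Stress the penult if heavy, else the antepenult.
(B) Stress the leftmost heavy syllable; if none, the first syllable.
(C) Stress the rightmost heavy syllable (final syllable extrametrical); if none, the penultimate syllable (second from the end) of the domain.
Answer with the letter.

Rule A → syllable 4 ✓.
Rule B → syllable 2 (observed: 4).
Rule C → syllable 3 (observed: 4).

A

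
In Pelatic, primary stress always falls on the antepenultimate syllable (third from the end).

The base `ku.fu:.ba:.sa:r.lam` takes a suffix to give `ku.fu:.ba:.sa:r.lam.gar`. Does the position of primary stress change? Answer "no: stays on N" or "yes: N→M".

Base `ku.fu:.ba:.sa:r.lam` (5 syllables):
  The word has 5 syllables; the antepenultimate syllable (third from the end) is syllable 3 (ba:).
  → primary stress on syllable 3.
Suffixed `ku.fu:.ba:.sa:r.lam.gar` (6 syllables):
  The word has 6 syllables; the antepenultimate syllable (third from the end) is syllable 4 (sa:r).
  → primary stress on syllable 4.

yes: 3→4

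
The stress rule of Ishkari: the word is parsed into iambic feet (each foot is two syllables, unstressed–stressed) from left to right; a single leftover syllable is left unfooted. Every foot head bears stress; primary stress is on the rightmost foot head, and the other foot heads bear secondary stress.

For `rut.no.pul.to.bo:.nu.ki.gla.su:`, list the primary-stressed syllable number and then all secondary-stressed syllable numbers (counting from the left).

primary 8, secondary 2, 4, 6

Parse left to right into iambic (σˈσ) feet: (rut.ˈno) (pul.ˈto) (bo:.ˈnu) (ki.ˈgla) su:. Syllable 9 is left unfooted.
Foot heads (stressed positions): 2, 4, 6, 8.
End Rule Rightmost: primary stress on the rightmost head = syllable 8.
Secondary stress on 2, 4, 6: rut.ˌno.pul.ˌto.bo:.ˌnu.ki.ˈgla.su:.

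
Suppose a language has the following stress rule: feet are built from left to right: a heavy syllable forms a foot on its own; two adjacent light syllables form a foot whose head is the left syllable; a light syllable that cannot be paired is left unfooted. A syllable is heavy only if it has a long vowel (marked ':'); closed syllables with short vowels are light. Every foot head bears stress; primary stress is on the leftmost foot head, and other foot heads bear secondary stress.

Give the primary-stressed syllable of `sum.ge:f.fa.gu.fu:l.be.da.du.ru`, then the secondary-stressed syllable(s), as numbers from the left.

primary 2, secondary 3, 5, 6, 8

Weights: 1 sum L, 2 ge:f H, 3 fa L, 4 gu L, 5 fu:l H, 6 be L, 7 da L, 8 du L, 9 ru L.
Parse left to right (heavy = foot alone; LL = one foot; stranded L unfooted): sum (ˈge:f) (ˈfa.gu) (ˈfu:l) (ˈbe.da) (ˈdu.ru).
Foot heads: 2, 3, 5, 6, 8.
Primary stress on the leftmost head = syllable 2.
Secondary stress on 3, 5, 6, 8: sum.ˈge:f.ˌfa.gu.ˌfu:l.ˌbe.da.ˌdu.ru.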